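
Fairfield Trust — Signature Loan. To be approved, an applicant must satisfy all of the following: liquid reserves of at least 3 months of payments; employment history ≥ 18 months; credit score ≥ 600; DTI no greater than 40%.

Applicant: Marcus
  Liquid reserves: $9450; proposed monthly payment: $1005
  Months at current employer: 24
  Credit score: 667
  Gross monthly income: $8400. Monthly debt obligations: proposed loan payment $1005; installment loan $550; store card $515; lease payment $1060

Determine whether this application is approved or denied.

Liquid reserves cover 9,450/1,005 = 9.4 months — ≥ 3 required
Employment 24 ≥ 18 months
Credit score 667 ≥ 600 (meets)
Total monthly debts = (1,005 + 550 + 515 + 1,060) = 3,130. Debt-to-income = 3,130/8,400 = 37.3% — meets 40% limit
All criteria satisfied.

Approved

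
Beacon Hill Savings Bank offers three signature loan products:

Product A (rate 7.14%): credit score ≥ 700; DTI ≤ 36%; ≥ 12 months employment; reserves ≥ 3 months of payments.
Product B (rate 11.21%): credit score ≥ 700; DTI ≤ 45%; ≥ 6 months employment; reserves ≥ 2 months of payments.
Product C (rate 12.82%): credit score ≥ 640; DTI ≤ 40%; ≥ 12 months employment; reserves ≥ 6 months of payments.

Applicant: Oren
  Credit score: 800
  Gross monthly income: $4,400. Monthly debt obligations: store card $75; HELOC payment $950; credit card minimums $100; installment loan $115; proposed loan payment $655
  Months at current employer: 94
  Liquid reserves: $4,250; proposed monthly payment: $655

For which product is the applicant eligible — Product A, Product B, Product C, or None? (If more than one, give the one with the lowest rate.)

Total debts = (75 + 950 + 100 + 115 + 655) = 1,895; DTI = 1,895/4,400 = 43.1%.
Reserves = 4,250/655 = 6.5 months.
Product A: score 800 ≥ 700; DTI 43.1% > 36%; employment 94 ≥ 12 mo; reserves 6.5 ≥ 3 mo → does not qualify.
Product B: score 800 ≥ 700; DTI 43.1% ≤ 45%; employment 94 ≥ 6 mo; reserves 6.5 ≥ 2 mo → qualifies.
Product C: score 800 ≥ 640; DTI 43.1% > 40%; employment 94 ≥ 12 mo; reserves 6.5 ≥ 6 mo → does not qualify.

Product B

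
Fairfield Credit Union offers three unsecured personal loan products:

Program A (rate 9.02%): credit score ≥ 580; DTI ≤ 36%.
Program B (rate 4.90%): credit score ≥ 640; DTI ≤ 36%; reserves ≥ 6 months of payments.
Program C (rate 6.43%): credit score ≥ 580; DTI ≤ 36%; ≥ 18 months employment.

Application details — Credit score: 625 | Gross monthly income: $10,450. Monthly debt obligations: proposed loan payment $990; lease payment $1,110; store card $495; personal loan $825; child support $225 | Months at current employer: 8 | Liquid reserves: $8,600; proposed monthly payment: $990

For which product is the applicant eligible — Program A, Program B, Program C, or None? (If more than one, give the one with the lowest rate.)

Total debts = (990 + 1,110 + 495 + 825 + 225) = 3,645; DTI = 3,645/10,450 = 34.9%.
Reserves = 8,600/990 = 8.7 months.
Program A: score 625 ≥ 580; DTI 34.9% ≤ 36% → qualifies.
Program B: score 625 < 640; DTI 34.9% ≤ 36%; reserves 8.7 ≥ 6 mo → does not qualify.
Program C: score 625 ≥ 580; DTI 34.9% ≤ 36%; employment 8 < 18 mo → does not qualify.

Program A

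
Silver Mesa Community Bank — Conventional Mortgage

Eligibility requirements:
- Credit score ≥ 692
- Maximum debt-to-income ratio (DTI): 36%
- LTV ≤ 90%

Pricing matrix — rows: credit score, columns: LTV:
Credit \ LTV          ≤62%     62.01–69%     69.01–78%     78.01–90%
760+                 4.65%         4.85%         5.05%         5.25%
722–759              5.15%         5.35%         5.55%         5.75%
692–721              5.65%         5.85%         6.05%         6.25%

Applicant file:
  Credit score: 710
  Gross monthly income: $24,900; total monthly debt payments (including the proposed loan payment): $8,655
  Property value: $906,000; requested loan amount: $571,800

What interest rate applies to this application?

5.85%

Credit score 710 ≥ 692; DTI: 8,655 ÷ 24,900 = 34.8%, within the 36% cap
LTV: 571,800 ÷ 906,000 = 63.1%, within 90% cap
Credit 710 → row 692–721; LTV 63.1% → column 62.01–69%. Grid cell → 5.85%.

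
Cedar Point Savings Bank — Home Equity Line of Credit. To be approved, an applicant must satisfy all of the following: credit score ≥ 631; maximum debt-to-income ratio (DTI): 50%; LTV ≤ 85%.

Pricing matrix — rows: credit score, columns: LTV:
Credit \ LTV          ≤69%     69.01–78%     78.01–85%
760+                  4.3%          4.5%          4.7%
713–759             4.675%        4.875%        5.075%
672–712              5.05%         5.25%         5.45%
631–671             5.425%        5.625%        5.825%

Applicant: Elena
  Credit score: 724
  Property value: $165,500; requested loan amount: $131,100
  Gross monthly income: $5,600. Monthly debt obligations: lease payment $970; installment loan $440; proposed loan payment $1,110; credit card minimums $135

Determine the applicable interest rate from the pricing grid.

Credit score 724 ≥ 631; Total monthly debts = (970 + 440 + 1,110 + 135) = 2,655. DTI = 2,655/5,600 = 47.4% ≤ 50%
LTV = 131,100/165,500 = 79.2% ≤ 85%
Credit 724 → row 713–759; LTV 79.2% → column 78.01–85%. Grid cell → 5.075%.

5.075%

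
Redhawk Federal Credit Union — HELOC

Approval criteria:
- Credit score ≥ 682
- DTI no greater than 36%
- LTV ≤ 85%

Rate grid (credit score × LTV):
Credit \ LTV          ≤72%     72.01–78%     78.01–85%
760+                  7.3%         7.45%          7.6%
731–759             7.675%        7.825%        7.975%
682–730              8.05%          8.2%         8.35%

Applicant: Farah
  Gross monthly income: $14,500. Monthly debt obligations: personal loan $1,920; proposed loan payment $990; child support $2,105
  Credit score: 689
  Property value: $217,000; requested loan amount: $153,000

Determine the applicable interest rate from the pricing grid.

8.05%

Credit score 689 ≥ 682; Total monthly debts = (1,920 + 990 + 2,105) = 5,015. DTI: 5,015 ÷ 14,500 = 34.6%, within the 36% cap
Loan-to-value = 153,000/217,000 = 70.5% — pass (85% max)
Score 689 is in the 682–730 band; LTV 70.5% is in the ≤72% band → 8.05%.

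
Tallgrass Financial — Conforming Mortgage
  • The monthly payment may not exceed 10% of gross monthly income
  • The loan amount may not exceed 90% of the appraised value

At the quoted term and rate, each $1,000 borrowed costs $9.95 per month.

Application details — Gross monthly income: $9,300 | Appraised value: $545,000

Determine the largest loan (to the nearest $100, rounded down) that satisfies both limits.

Payment cap: 10% × $9,300 = $930/month.
At $9.95 per $1,000, that supports 930/9.95 × 1,000 ≈ $93,467 → $93,400.
LTV cap: 90% × $545,000 = $490,500 → $490,500.
Binding constraint: payment-to-income.

$93,400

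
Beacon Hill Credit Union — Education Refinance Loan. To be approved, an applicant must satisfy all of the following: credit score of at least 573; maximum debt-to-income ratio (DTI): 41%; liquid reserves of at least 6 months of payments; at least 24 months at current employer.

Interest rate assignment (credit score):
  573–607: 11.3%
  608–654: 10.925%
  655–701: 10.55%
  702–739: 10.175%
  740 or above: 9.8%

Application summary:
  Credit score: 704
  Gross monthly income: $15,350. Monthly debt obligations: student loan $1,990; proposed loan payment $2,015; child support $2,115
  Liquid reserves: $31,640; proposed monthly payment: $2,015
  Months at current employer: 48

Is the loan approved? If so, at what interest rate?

Credit score 704 ≥ 573 (meets minimum)
Employment 48 ≥ 24 months
Total monthly debts = (1,990 + 2,015 + 2,115) = 6,120. DTI: 6,120 ÷ 15,350 = 39.9%, within the 41% cap
Liquid reserves cover 31,640/2,015 = 15.7 months — ≥ 6 required
All requirements met. Score 704 falls in the 702–739 tier → 10.175%.

Approved at 10.175%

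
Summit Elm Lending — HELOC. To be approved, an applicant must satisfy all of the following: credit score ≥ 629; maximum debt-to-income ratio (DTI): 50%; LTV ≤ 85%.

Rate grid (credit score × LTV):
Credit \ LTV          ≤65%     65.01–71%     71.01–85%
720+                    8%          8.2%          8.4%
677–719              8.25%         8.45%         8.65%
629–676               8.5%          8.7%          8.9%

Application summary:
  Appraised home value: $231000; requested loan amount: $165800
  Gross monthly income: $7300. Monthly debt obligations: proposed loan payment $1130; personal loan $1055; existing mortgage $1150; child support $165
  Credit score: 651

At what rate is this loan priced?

Credit score 651 ≥ 629; Total monthly debts = (1,130 + 1,055 + 1,150 + 165) = 3,500. DTI: 3,500 ÷ 7,300 = 47.9%, within the 50% cap
Loan-to-value = 165,800/231,000 = 71.8% — pass (85% max)
Credit 651 → row 629–676; LTV 71.8% → column 71.01–85%. Grid cell → 8.9%.

8.9%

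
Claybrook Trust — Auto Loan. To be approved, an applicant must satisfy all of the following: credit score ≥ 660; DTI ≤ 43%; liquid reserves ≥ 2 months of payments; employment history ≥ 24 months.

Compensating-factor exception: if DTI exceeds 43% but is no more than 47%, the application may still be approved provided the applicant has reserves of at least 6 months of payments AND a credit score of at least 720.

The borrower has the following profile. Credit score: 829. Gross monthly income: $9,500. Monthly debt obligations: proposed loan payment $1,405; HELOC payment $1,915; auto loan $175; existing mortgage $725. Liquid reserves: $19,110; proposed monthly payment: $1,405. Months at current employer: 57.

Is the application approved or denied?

Approved

Credit score 829 ≥ 660 (meets base)
Total debts = (1,405 + 1,915 + 175 + 725) = 4,220. DTI = 4,220/9,500 = 44.4% > 43% — standard DTI limit exceeded.
Reserves = 19,110/1,405 = 13.6 months ≥ 2
Employment 57 ≥ 24 months
44.4% falls in the override range (43%–47%), so the compensating-factor test applies.
Override check — reserves: 13.6 mo (ok); score: 829 (ok).
Both compensating conditions met → exception applies.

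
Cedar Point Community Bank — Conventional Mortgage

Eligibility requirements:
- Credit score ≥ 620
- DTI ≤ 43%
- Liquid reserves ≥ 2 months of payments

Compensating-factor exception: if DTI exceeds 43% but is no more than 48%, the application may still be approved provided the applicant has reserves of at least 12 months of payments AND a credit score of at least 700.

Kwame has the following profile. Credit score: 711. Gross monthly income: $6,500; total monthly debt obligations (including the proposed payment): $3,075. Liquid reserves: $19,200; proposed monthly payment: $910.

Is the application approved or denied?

Credit score 711 ≥ 620 (meets base)
DTI: 3,075 ÷ 6,500 = 47.3%, over the 43% base limit.
Reserves = 19,200/910 = 21.1 months ≥ 2
47.3% falls in the override range (43%–48%), so the compensating-factor test applies.
Override check — reserves: 21.1 mo (ok); score: 711 (ok).
Both compensating conditions met → exception applies.

Approved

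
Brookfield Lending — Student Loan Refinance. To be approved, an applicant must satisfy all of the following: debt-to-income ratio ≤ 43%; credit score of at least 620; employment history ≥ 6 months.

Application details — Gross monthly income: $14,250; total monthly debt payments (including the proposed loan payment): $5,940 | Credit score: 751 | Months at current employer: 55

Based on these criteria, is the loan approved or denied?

Debt-to-income = 5,940/14,250 = 41.7% — meets 43% limit
Credit score 751 ≥ 620 (meets)
Employment 55 ≥ 6 months
All criteria satisfied.

Approved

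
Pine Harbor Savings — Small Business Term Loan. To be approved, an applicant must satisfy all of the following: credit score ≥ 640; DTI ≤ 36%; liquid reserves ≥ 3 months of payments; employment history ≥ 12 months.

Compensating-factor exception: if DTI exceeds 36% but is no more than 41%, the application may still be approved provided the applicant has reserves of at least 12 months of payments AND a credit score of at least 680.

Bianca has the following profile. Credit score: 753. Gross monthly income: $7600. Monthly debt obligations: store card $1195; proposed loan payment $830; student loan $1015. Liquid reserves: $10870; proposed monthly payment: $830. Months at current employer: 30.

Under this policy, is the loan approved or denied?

Credit score 753 ≥ 640 (meets base)
Total debts = (1,195 + 830 + 1,015) = 3,040. DTI: 3,040 ÷ 7,600 = 40%, over the 36% base limit.
Reserves = 10,870/830 = 13.1 months ≥ 3
Employment 30 ≥ 12 months
40% falls in the override range (36%–41%), so the compensating-factor test applies.
Reserves 13.1 ≥ 12 months; credit score 753 ≥ 680.
Both override conditions satisfied; DTI exception granted.

Approved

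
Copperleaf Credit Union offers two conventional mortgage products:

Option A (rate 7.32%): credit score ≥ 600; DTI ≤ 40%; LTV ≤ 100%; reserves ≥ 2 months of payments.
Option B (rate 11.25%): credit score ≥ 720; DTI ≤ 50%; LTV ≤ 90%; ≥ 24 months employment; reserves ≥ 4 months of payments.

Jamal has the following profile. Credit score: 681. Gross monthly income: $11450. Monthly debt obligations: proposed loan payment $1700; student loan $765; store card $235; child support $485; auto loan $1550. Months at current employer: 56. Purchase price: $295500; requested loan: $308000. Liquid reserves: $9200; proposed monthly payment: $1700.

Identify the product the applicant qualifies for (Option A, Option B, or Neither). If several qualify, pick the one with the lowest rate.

Total debts = (1,700 + 765 + 235 + 485 + 1,550) = 4,735; DTI = 4,735/11,450 = 41.4%.
LTV = 308,000/295,500 = 104.2%.
Reserves = 9,200/1,700 = 5.4 months.
Option A: score 681 ≥ 600; DTI 41.4% > 40%; LTV 104.2% > 100%; reserves 5.4 ≥ 2 mo → does not qualify.
Option B: score 681 < 720; DTI 41.4% ≤ 50%; LTV 104.2% > 90%; employment 56 ≥ 24 mo; reserves 5.4 ≥ 4 mo → does not qualify.

Neither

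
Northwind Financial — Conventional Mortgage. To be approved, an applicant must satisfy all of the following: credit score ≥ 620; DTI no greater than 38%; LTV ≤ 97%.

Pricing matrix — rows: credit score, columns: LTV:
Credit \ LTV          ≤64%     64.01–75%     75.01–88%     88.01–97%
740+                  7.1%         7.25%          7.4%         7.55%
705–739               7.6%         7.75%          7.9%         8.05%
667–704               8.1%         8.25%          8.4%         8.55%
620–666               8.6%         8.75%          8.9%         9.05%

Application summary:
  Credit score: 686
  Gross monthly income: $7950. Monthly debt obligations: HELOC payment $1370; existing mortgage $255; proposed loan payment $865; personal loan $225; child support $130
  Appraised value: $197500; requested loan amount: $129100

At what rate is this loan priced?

8.25%

Credit score 686 ≥ 620; Total monthly debts = (1,370 + 255 + 865 + 225 + 130) = 2,845. DTI = 2,845/7,950 = 35.8% ≤ 38%
LTV = 129,100/197,500 = 65.4% ≤ 97%
Credit 686 → row 667–704; LTV 65.4% → column 64.01–75%. Grid cell → 8.25%.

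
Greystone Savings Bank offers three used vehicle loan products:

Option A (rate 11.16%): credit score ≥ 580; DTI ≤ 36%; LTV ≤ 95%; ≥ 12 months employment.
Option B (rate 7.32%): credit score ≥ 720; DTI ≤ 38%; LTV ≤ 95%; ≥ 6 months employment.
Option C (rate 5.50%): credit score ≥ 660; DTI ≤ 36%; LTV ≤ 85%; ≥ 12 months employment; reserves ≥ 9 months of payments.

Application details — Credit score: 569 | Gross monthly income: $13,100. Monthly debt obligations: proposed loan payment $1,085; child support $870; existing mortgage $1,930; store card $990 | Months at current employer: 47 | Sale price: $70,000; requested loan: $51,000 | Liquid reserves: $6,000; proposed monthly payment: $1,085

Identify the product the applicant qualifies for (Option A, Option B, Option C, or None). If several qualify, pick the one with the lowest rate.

None

Total debts = (1,085 + 870 + 1,930 + 990) = 4,875; DTI = 4,875/13,100 = 37.2%.
LTV = 51,000/70,000 = 72.9%.
Reserves = 6,000/1,085 = 5.5 months.
Option A: score 569 < 580; DTI 37.2% > 36%; LTV 72.9% ≤ 95%; employment 47 ≥ 12 mo → does not qualify.
Option B: score 569 < 720; DTI 37.2% ≤ 38%; LTV 72.9% ≤ 95%; employment 47 ≥ 6 mo → does not qualify.
Option C: score 569 < 660; DTI 37.2% > 36%; LTV 72.9% ≤ 85%; employment 47 ≥ 12 mo; reserves 5.5 < 9 mo → does not qualify.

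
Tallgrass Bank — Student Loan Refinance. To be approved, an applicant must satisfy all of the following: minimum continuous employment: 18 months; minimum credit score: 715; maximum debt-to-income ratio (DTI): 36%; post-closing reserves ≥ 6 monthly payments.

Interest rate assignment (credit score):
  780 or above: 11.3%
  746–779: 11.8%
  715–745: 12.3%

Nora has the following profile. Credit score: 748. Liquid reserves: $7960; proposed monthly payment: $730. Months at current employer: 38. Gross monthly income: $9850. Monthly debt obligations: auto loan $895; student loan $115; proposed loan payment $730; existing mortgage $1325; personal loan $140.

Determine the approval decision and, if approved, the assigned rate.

Credit score 748 ≥ 715 (meets minimum)
Reserves = 7,960/730 = 10.9 months ≥ 6
Total monthly debts = (895 + 115 + 730 + 1,325 + 140) = 3,205. DTI = 3,205/9,850 = 32.5% ≤ 36%
Employment 38 ≥ 18 months
All requirements met. Score 748 falls in the 746–779 tier → 11.8%.

Approved at 11.8%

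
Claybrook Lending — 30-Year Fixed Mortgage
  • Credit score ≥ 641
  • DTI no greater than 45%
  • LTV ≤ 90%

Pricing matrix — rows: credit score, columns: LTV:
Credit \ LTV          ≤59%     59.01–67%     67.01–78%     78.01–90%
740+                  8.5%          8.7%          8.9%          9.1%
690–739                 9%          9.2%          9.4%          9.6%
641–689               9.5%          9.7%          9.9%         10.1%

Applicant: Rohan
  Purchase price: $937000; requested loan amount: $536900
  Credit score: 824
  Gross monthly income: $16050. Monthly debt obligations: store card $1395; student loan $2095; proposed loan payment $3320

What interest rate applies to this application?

Credit score 824 ≥ 641; Total monthly debts = (1,395 + 2,095 + 3,320) = 6,810. Debt-to-income = 6,810/16,050 = 42.4% — meets 45% limit
LTV: 536,900 ÷ 937,000 = 57.3%, within 90% cap
Credit 824 → row 740+; LTV 57.3% → column ≤59%. Grid cell → 8.5%.

8.5%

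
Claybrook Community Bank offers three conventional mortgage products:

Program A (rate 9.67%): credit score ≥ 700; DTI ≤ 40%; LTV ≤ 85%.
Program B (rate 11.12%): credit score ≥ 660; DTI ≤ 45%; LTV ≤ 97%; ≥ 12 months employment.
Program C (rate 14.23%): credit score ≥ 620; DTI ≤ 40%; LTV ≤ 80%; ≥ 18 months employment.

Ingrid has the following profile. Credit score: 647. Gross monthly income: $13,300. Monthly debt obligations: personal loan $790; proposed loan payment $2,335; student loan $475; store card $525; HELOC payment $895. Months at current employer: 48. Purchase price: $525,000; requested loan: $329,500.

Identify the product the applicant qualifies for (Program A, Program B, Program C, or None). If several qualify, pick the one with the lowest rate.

Total debts = (790 + 2,335 + 475 + 525 + 895) = 5,020; DTI = 5,020/13,300 = 37.7%.
LTV = 329,500/525,000 = 62.8%.
Program A: score 647 < 700; DTI 37.7% ≤ 40%; LTV 62.8% ≤ 85% → does not qualify.
Program B: score 647 < 660; DTI 37.7% ≤ 45%; LTV 62.8% ≤ 97%; employment 48 ≥ 12 mo → does not qualify.
Program C: score 647 ≥ 620; DTI 37.7% ≤ 40%; LTV 62.8% ≤ 80%; employment 48 ≥ 18 mo → qualifies.

Program C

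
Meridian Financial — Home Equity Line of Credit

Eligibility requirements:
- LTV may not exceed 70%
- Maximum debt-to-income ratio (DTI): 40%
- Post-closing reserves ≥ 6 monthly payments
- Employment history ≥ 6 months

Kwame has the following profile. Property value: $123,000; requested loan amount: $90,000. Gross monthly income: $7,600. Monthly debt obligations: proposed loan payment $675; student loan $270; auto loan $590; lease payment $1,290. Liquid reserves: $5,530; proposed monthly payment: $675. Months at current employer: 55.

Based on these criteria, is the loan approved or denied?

Denied

Loan-to-value = 90,000/123,000 = 73.2% — fail (70% max)
Total monthly debts = (675 + 270 + 590 + 1,290) = 2,825. DTI = 2,825/7,600 = 37.2% ≤ 40%
Liquid reserves cover 5,530/675 = 8.2 months — ≥ 6 required
Employment 55 ≥ 6 months
Fails on LTV.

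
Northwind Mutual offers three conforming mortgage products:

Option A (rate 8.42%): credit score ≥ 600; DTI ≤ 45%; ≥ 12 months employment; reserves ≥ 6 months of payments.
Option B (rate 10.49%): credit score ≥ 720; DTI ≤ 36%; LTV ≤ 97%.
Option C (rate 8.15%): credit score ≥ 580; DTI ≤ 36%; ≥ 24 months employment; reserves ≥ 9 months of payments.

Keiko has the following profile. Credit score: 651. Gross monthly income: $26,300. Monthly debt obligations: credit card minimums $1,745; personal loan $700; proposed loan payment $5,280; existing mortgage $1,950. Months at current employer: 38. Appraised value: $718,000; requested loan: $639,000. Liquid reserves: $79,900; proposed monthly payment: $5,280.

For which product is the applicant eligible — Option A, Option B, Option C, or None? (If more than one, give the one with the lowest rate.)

Total debts = (1,745 + 700 + 5,280 + 1,950) = 9,675; DTI = 9,675/26,300 = 36.8%.
LTV = 639,000/718,000 = 89%.
Reserves = 79,900/5,280 = 15.1 months.
Option A: score 651 ≥ 600; DTI 36.8% ≤ 45%; employment 38 ≥ 12 mo; reserves 15.1 ≥ 6 mo → qualifies.
Option B: score 651 < 720; DTI 36.8% > 36%; LTV 89% ≤ 97% → does not qualify.
Option C: score 651 ≥ 580; DTI 36.8% > 36%; employment 38 ≥ 24 mo; reserves 15.1 ≥ 9 mo → does not qualify.

Option A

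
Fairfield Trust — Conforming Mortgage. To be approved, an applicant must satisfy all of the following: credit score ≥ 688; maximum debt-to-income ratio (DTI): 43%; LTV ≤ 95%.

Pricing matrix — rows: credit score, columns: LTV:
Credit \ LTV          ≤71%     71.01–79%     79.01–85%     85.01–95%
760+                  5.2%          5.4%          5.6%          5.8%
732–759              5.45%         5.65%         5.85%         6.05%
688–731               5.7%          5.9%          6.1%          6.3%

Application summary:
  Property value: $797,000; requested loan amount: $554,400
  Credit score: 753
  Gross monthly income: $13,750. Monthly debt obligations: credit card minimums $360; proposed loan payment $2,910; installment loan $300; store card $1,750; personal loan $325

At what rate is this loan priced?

Credit score 753 ≥ 688; Total monthly debts = (360 + 2,910 + 300 + 1,750 + 325) = 5,645. DTI = 5,645/13,750 = 41.1% ≤ 43%
Loan-to-value = 554,400/797,000 = 69.6% — pass (95% max)
Row: 753 falls in 732–759. Column: 69.6% falls in ≤71%. Rate = 5.45%.

5.45%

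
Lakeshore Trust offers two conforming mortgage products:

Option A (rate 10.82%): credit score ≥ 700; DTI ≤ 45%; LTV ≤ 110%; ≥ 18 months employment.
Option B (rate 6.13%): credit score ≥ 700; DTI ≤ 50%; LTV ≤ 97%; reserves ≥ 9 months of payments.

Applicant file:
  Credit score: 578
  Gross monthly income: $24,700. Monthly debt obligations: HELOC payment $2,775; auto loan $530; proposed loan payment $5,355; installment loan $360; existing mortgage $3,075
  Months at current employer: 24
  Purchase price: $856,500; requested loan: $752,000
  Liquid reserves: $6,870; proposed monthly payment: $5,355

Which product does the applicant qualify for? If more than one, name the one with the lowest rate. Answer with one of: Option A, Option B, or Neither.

Neither

Total debts = (2,775 + 530 + 5,355 + 360 + 3,075) = 12,095; DTI = 12,095/24,700 = 49%.
LTV = 752,000/856,500 = 87.8%.
Reserves = 6,870/5,355 = 1.3 months.
Option A: score 578 < 700; DTI 49% > 45%; LTV 87.8% ≤ 110%; employment 24 ≥ 18 mo → does not qualify.
Option B: score 578 < 700; DTI 49% ≤ 50%; LTV 87.8% ≤ 97%; reserves 1.3 < 9 mo → does not qualify.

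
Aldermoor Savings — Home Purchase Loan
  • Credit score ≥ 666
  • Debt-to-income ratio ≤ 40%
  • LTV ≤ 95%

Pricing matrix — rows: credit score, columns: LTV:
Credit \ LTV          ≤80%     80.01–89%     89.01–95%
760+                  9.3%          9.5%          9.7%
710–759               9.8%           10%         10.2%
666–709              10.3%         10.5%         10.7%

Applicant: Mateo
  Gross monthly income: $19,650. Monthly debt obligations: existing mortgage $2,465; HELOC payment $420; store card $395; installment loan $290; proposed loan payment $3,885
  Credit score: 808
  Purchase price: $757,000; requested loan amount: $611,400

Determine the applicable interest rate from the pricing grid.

9.5%

Credit score 808 ≥ 666; Total monthly debts = (2,465 + 420 + 395 + 290 + 3,885) = 7,455. DTI: 7,455 ÷ 19,650 = 37.9%, within the 40% cap
LTV: 611,400 ÷ 757,000 = 80.8%, within 95% cap
Row: 808 falls in 760+. Column: 80.8% falls in 80.01–89%. Rate = 9.5%.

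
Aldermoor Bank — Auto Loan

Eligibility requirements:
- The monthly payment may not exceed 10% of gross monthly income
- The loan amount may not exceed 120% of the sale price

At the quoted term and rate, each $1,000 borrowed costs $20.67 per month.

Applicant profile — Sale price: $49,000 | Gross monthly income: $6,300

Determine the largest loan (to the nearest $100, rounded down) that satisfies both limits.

$30,400

Payment cap: 10% × $6,300 = $630/month.
At $20.67 per $1,000, that supports 630/20.67 × 1,000 ≈ $30,478 → $30,400.
LTV cap: 120% × $49,000 = $58,800 → $58,800.
Binding constraint: payment-to-income.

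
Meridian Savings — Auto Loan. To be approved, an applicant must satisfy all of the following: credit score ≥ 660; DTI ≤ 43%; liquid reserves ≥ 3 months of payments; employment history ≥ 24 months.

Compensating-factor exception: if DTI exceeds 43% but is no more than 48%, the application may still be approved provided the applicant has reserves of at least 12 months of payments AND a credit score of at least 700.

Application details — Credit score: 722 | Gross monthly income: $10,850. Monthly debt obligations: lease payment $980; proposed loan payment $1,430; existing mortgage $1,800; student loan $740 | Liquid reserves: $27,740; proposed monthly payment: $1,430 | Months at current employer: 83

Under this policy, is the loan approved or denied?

Approved

Credit score 722 ≥ 660 (meets base)
Total debts = (980 + 1,430 + 1,800 + 740) = 4,950. DTI: 4,950 ÷ 10,850 = 45.6%, over the 43% base limit.
Reserves = 27,740/1,430 = 19.4 months ≥ 3
Employment 83 ≥ 24 months
DTI 45.6% is within the 43%–48% exception band; checking compensating factors.
Override check — reserves: 19.4 mo (ok); score: 722 (ok).
Both override conditions satisfied; DTI exception granted.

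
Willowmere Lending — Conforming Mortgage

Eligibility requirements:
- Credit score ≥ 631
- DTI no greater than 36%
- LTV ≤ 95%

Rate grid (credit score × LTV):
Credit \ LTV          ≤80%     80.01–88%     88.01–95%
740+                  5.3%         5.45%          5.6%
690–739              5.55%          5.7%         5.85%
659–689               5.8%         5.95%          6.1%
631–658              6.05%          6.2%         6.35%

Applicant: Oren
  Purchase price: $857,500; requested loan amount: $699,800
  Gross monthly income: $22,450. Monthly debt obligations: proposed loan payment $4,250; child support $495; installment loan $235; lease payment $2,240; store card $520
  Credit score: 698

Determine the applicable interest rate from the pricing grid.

5.7%

Credit score 698 ≥ 631; Total monthly debts = (4,250 + 495 + 235 + 2,240 + 520) = 7,740. Debt-to-income = 7,740/22,450 = 34.5% — meets 36% limit
LTV: 699,800 ÷ 857,500 = 81.6%, within 95% cap
Row: 698 falls in 690–739. Column: 81.6% falls in 80.01–88%. Rate = 5.7%.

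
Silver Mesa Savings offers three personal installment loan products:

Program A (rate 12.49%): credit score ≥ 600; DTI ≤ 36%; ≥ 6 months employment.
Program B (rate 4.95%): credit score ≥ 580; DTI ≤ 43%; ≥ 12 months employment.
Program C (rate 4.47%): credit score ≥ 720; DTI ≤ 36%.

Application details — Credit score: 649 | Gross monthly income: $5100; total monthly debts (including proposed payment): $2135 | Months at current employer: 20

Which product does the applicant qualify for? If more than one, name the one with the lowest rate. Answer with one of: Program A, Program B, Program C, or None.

Program B

DTI = 2,135/5,100 = 41.9%.
Program A: score 649 ≥ 600; DTI 41.9% > 36%; employment 20 ≥ 6 mo → does not qualify.
Program B: score 649 ≥ 580; DTI 41.9% ≤ 43%; employment 20 ≥ 12 mo → qualifies.
Program C: score 649 < 720; DTI 41.9% > 36% → does not qualify.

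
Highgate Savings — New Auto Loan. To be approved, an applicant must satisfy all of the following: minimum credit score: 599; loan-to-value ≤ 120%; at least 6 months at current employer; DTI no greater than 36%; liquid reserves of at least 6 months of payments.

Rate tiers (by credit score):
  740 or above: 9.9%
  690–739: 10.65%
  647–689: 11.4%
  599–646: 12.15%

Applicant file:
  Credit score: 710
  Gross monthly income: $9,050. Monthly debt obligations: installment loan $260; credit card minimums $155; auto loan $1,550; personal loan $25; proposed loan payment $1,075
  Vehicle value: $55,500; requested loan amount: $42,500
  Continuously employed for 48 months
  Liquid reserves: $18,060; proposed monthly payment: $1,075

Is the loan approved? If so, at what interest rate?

Credit score 710 ≥ 599 (meets minimum)
Employment 48 ≥ 6 months
LTV: 42,500 ÷ 55,500 = 76.6%, within 120% cap
Reserves: 18,060 ÷ 1,075 = 16.8 months (meets 6-month minimum)
Total monthly debts = (260 + 155 + 1,550 + 25 + 1,075) = 3,065. DTI = 3,065/9,050 = 33.9% ≤ 36%
All requirements met. Score 710 falls in the 690–739 tier → 10.65%.

Approved at 10.65%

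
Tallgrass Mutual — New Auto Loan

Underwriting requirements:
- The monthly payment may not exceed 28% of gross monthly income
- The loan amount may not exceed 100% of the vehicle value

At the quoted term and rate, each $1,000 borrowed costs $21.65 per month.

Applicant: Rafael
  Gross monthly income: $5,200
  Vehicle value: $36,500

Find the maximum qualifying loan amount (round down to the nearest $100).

Payment cap: 28% × $5,200 = $1,456/month.
At $21.65 per $1,000, that supports 1,456/21.65 × 1,000 ≈ $67,251 → $67,200.
LTV cap: 100% × $36,500 = $36,500 → $36,500.
Binding constraint: loan-to-value.

$36,500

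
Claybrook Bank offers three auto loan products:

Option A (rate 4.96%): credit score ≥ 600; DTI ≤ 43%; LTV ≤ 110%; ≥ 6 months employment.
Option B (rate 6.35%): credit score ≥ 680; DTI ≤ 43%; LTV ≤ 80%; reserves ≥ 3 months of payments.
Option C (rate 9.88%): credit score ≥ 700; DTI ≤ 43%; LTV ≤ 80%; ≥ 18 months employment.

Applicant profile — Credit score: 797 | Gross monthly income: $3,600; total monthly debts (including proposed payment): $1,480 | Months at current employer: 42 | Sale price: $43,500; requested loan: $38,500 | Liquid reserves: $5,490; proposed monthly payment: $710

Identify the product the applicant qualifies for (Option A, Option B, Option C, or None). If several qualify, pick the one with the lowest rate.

Option A

DTI = 1,480/3,600 = 41.1%.
LTV = 38,500/43,500 = 88.5%.
Reserves = 5,490/710 = 7.7 months.
Option A: score 797 ≥ 600; DTI 41.1% ≤ 43%; LTV 88.5% ≤ 110%; employment 42 ≥ 6 mo → qualifies.
Option B: score 797 ≥ 680; DTI 41.1% ≤ 43%; LTV 88.5% > 80%; reserves 7.7 ≥ 3 mo → does not qualify.
Option C: score 797 ≥ 700; DTI 41.1% ≤ 43%; LTV 88.5% > 80%; employment 42 ≥ 18 mo → does not qualify.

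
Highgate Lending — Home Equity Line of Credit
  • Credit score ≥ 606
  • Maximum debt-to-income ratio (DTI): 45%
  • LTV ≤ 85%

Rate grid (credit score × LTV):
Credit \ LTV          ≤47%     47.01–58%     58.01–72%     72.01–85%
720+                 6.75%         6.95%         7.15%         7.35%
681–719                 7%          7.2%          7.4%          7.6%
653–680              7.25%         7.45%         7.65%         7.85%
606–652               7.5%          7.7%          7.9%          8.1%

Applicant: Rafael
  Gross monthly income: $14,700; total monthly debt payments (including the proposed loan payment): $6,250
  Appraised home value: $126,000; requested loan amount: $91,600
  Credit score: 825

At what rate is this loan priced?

7.35%

Credit score 825 ≥ 606; DTI: 6,250 ÷ 14,700 = 42.5%, within the 45% cap
LTV: 91,600 ÷ 126,000 = 72.7%, within 85% cap
Score 825 is in the 720+ band; LTV 72.7% is in the 72.01–85% band → 7.35%.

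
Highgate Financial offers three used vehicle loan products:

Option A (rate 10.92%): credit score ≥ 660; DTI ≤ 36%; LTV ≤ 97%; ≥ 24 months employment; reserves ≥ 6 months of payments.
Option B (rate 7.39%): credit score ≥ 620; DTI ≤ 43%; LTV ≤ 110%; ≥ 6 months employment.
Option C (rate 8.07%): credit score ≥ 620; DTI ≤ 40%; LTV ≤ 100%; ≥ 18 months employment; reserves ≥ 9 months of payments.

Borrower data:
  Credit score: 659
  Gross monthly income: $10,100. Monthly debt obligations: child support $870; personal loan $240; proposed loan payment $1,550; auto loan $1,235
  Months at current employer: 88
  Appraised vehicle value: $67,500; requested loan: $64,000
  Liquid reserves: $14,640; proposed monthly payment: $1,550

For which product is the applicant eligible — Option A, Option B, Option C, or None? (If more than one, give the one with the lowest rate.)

Total debts = (870 + 240 + 1,550 + 1,235) = 3,895; DTI = 3,895/10,100 = 38.6%.
LTV = 64,000/67,500 = 94.8%.
Reserves = 14,640/1,550 = 9.4 months.
Option A: score 659 < 660; DTI 38.6% > 36%; LTV 94.8% ≤ 97%; employment 88 ≥ 24 mo; reserves 9.4 ≥ 6 mo → does not qualify.
Option B: score 659 ≥ 620; DTI 38.6% ≤ 43%; LTV 94.8% ≤ 110%; employment 88 ≥ 6 mo → qualifies.
Option C: score 659 ≥ 620; DTI 38.6% ≤ 40%; LTV 94.8% ≤ 100%; employment 88 ≥ 18 mo; reserves 9.4 ≥ 9 mo → qualifies.
Qualifying: Option B, Option C. Lowest rate is 7.39% → Option B.

Option B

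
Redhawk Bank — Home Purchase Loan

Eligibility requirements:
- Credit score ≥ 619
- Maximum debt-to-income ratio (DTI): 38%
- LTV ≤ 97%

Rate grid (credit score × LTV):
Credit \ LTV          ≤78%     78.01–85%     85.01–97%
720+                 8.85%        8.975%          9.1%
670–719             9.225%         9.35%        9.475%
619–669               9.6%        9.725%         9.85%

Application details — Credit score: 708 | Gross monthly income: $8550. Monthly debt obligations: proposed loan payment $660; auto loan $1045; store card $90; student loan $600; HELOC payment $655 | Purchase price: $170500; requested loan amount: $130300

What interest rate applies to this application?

9.225%

Credit score 708 ≥ 619; Total monthly debts = (660 + 1,045 + 90 + 600 + 655) = 3,050. Debt-to-income = 3,050/8,550 = 35.7% — meets 38% limit
LTV: 130,300 ÷ 170,500 = 76.4%, within 97% cap
Score 708 is in the 670–719 band; LTV 76.4% is in the ≤78% band → 9.225%.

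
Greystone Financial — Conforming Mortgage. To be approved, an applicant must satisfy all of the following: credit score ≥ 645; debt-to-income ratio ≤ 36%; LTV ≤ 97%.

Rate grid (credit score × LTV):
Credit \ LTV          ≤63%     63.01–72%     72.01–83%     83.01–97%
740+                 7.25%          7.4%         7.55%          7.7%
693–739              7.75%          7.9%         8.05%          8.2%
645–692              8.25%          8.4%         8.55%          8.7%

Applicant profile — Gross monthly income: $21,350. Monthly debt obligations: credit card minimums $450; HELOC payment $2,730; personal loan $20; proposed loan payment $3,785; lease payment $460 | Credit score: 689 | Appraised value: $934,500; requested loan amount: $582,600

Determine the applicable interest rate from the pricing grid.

8.25%

Credit score 689 ≥ 645; Total monthly debts = (450 + 2,730 + 20 + 3,785 + 460) = 7,445. Debt-to-income = 7,445/21,350 = 34.9% — meets 36% limit
Loan-to-value = 582,600/934,500 = 62.3% — pass (97% max)
Credit 689 → row 645–692; LTV 62.3% → column ≤63%. Grid cell → 8.25%.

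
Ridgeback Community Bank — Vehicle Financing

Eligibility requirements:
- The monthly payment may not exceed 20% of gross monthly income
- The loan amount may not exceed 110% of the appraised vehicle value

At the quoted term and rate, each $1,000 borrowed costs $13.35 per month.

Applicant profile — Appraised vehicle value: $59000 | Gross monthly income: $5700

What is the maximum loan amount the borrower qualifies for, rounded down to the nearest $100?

$64,900

Payment cap: 20% × $5,700 = $1,140/month.
At $13.35 per $1,000, that supports 1,140/13.35 × 1,000 ≈ $85,393 → $85,300.
LTV cap: 110% × $59,000 = $64,900 → $64,900.
Binding constraint: loan-to-value.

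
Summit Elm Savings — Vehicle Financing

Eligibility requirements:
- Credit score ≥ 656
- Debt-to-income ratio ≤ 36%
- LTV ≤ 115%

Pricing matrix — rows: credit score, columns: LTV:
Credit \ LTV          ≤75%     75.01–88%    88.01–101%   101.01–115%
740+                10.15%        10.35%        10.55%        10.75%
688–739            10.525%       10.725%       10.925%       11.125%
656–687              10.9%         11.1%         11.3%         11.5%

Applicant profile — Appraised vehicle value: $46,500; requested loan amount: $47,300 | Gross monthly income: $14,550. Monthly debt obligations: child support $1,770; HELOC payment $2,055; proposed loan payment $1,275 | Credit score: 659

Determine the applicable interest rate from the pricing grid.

11.5%

Credit score 659 ≥ 656; Total monthly debts = (1,770 + 2,055 + 1,275) = 5,100. DTI = 5,100/14,550 = 35.1% ≤ 36%
Loan-to-value = 47,300/46,500 = 101.7% — pass (115% max)
Credit 659 → row 656–687; LTV 101.7% → column 101.01–115%. Grid cell → 11.5%.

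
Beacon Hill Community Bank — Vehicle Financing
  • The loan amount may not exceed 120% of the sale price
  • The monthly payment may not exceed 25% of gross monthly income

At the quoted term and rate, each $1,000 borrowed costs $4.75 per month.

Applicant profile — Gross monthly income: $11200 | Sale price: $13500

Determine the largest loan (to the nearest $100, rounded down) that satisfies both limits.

Payment cap: 25% × $11,200 = $2,800/month.
At $4.75 per $1,000, that supports 2,800/4.75 × 1,000 ≈ $589,473 → $589,400.
LTV cap: 120% × $13,500 = $16,200 → $16,200.
Binding constraint: loan-to-value.

$16,200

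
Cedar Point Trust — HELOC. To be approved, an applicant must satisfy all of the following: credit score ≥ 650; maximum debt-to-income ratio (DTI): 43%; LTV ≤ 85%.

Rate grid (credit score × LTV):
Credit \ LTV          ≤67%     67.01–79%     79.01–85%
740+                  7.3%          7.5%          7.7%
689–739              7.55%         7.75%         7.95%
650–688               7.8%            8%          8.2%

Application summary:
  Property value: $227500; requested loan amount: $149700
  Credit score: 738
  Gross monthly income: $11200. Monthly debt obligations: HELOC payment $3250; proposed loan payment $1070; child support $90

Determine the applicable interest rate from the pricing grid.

7.55%

Credit score 738 ≥ 650; Total monthly debts = (3,250 + 1,070 + 90) = 4,410. Debt-to-income = 4,410/11,200 = 39.4% — meets 43% limit
LTV: 149,700 ÷ 227,500 = 65.8%, within 85% cap
Score 738 is in the 689–739 band; LTV 65.8% is in the ≤67% band → 7.55%.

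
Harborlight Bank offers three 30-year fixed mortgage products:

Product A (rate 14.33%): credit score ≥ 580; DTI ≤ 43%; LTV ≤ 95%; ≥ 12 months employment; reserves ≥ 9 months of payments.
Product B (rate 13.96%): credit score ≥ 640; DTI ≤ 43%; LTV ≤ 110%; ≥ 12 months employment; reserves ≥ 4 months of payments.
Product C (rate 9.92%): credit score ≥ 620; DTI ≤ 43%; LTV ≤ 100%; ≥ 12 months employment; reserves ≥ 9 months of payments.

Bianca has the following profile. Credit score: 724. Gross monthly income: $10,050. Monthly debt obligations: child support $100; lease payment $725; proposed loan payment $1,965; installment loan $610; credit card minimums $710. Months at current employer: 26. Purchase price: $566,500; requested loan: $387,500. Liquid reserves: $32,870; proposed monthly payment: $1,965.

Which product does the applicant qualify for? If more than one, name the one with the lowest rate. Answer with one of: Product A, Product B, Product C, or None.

Product C

Total debts = (100 + 725 + 1,965 + 610 + 710) = 4,110; DTI = 4,110/10,050 = 40.9%.
LTV = 387,500/566,500 = 68.4%.
Reserves = 32,870/1,965 = 16.7 months.
Product A: score 724 ≥ 580; DTI 40.9% ≤ 43%; LTV 68.4% ≤ 95%; employment 26 ≥ 12 mo; reserves 16.7 ≥ 9 mo → qualifies.
Product B: score 724 ≥ 640; DTI 40.9% ≤ 43%; LTV 68.4% ≤ 110%; employment 26 ≥ 12 mo; reserves 16.7 ≥ 4 mo → qualifies.
Product C: score 724 ≥ 620; DTI 40.9% ≤ 43%; LTV 68.4% ≤ 100%; employment 26 ≥ 12 mo; reserves 16.7 ≥ 9 mo → qualifies.
Qualifying: Product A, Product B, Product C. Lowest rate is 9.92% → Product C.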